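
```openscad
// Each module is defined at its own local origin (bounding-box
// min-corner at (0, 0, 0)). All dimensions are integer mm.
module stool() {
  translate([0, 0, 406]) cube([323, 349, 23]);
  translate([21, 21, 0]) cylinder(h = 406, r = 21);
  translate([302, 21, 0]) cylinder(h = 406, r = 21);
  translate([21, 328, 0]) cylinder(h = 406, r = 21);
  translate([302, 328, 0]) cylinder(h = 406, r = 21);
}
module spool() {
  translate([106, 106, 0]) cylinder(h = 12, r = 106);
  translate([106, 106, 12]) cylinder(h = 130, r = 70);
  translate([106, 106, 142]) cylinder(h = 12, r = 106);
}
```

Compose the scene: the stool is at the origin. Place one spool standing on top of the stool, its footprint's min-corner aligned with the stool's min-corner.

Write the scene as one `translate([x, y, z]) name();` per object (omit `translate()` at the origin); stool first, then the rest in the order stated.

stool();
translate([0, 0, 429]) spool();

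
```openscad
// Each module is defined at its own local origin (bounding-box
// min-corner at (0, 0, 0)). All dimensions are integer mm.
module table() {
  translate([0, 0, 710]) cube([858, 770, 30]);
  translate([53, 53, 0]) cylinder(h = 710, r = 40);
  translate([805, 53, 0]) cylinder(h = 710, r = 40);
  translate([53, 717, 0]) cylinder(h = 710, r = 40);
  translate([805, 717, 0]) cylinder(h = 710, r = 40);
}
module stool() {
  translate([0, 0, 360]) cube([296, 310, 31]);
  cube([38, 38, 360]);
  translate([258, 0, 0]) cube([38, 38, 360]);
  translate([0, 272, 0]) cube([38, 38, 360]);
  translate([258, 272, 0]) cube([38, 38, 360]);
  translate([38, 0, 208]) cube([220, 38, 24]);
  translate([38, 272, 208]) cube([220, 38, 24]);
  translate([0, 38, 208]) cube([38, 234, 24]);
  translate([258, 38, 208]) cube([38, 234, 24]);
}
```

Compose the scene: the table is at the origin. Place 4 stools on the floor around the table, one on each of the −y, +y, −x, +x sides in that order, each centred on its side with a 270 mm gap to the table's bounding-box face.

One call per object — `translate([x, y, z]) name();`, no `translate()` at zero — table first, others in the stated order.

table();
translate([281, -580, 0]) stool();
translate([281, 1040, 0]) stool();
translate([-566, 230, 0]) stool();
translate([1128, 230, 0]) stool();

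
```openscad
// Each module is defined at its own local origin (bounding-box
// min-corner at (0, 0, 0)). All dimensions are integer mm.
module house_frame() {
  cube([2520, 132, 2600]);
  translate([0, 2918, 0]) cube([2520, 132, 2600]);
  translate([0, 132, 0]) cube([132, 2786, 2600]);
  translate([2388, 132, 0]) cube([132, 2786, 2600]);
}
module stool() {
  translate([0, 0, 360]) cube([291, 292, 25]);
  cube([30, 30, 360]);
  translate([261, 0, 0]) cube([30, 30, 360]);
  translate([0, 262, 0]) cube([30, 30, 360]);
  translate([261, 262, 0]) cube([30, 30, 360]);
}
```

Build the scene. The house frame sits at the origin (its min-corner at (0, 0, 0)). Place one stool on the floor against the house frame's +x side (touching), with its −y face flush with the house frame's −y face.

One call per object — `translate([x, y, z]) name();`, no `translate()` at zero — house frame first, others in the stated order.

house_frame();
translate([2520, 0, 0]) stool();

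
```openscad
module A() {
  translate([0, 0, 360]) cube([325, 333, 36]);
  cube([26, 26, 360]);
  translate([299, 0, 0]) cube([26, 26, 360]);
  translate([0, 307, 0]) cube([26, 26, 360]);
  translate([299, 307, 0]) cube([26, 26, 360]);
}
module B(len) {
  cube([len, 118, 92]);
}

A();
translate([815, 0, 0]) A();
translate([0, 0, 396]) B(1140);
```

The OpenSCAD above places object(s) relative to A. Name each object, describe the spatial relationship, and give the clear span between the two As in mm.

Second stool starts at x = 815; first ends at x = 325; clear span = 815 − 325 = 490 mm.

A is a stool. B is a beam. A beam spans the tops of two stools. The clear span between the two stools is 490 mm.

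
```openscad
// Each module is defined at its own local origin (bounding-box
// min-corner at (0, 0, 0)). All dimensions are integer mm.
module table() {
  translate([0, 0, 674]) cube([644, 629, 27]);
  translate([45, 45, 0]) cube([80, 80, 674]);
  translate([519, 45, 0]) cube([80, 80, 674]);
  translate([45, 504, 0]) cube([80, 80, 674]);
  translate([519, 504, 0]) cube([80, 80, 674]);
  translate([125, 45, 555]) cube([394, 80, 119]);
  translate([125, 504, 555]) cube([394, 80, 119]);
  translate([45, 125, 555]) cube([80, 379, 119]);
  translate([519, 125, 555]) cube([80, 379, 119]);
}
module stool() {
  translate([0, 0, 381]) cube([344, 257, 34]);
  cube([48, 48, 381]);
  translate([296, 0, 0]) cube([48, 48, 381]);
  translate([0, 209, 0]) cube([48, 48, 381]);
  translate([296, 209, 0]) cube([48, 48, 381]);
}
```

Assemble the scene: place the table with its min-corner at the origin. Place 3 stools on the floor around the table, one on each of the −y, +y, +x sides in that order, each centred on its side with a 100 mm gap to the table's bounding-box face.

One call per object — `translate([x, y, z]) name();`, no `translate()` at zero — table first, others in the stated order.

table();
translate([150, -357, 0]) stool();
translate([150, 729, 0]) stool();
translate([744, 186, 0]) stool();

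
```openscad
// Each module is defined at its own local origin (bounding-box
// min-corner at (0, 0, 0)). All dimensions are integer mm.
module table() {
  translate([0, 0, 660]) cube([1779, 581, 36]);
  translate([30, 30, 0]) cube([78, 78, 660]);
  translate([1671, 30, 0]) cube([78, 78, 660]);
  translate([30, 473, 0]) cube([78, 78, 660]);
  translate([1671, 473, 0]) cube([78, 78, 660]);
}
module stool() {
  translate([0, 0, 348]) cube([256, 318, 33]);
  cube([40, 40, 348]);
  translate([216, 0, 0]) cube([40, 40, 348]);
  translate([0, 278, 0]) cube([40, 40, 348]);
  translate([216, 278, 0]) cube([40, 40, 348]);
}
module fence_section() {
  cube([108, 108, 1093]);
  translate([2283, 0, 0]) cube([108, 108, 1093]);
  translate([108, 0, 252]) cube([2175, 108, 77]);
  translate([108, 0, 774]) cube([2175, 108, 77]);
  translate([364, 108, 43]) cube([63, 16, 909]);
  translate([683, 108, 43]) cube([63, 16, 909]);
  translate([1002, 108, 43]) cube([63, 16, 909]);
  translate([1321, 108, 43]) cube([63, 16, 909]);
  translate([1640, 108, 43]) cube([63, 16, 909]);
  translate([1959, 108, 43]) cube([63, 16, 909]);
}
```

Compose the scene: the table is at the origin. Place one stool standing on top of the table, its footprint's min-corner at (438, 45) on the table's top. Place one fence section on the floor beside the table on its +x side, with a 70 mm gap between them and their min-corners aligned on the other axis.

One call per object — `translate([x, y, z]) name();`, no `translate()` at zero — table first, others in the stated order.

table();
translate([438, 45, 696]) stool();
translate([1849, 0, 0]) fence_section();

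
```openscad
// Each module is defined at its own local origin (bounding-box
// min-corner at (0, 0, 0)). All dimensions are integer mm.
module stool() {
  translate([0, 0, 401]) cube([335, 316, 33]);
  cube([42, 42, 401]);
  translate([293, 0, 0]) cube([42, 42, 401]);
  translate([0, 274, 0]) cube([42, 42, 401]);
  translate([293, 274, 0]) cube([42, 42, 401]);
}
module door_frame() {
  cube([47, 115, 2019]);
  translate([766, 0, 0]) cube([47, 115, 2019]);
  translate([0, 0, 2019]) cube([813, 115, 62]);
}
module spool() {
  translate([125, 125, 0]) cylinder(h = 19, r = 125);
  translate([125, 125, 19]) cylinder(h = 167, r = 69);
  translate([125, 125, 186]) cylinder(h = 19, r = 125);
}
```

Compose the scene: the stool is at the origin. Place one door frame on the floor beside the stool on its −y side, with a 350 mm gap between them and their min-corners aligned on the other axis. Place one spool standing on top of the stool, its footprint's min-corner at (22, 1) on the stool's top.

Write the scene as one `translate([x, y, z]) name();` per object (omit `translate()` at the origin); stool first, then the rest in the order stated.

stool();
translate([0, -465, 0]) door_frame();
translate([22, 1, 434]) spool();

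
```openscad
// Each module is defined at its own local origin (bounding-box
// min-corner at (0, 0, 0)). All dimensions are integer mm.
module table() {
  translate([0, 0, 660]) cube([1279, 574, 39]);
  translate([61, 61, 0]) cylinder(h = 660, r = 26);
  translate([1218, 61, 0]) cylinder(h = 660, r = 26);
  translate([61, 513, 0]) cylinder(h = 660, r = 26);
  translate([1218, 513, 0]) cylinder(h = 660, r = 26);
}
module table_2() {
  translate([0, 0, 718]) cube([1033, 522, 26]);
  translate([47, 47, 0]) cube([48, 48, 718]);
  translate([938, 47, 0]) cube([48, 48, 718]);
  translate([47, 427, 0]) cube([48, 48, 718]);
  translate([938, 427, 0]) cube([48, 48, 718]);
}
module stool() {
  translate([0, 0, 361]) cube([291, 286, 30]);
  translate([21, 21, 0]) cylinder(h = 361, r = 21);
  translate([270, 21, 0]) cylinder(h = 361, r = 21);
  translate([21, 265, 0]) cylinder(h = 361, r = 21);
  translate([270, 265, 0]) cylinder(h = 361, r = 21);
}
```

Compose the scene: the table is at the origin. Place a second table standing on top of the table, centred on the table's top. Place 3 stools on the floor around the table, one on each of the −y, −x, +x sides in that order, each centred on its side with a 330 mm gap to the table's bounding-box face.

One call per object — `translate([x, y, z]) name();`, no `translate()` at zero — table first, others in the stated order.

table();
translate([123, 26, 699]) table_2();
translate([494, -616, 0]) stool();
translate([-621, 144, 0]) stool();
translate([1609, 144, 0]) stool();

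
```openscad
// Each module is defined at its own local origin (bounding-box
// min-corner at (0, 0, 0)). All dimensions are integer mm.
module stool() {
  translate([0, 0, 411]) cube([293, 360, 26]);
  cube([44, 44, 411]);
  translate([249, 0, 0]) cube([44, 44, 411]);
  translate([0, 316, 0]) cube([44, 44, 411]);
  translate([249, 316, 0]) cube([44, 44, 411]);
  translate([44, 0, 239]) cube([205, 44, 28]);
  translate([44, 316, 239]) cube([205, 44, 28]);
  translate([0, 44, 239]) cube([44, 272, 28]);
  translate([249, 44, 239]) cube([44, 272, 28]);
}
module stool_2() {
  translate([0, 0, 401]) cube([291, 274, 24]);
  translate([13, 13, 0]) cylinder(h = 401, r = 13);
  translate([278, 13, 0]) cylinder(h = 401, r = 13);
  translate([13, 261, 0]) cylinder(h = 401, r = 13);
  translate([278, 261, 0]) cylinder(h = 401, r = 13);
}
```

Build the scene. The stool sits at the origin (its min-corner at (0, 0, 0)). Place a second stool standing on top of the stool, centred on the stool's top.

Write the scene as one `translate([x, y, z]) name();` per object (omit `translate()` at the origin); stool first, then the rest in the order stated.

stool();
translate([1, 43, 437]) stool_2();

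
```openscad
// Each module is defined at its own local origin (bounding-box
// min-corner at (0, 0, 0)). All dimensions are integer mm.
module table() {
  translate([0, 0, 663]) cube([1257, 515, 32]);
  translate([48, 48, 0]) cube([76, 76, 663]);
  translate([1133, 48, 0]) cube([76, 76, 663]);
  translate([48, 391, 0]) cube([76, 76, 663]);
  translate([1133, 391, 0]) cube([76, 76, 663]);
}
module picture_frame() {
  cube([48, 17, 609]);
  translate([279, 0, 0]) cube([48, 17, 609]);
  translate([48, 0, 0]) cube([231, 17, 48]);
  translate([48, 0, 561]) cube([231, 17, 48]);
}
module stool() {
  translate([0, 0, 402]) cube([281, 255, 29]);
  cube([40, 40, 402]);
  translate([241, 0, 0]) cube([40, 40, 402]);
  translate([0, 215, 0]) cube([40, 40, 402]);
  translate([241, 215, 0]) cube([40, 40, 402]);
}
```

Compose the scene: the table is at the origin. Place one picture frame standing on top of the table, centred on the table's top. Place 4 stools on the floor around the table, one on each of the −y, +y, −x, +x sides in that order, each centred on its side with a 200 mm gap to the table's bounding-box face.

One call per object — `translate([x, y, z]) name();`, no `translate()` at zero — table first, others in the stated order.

table();
translate([465, 249, 695]) picture_frame();
translate([488, -455, 0]) stool();
translate([488, 715, 0]) stool();
translate([-481, 130, 0]) stool();
translate([1457, 130, 0]) stool();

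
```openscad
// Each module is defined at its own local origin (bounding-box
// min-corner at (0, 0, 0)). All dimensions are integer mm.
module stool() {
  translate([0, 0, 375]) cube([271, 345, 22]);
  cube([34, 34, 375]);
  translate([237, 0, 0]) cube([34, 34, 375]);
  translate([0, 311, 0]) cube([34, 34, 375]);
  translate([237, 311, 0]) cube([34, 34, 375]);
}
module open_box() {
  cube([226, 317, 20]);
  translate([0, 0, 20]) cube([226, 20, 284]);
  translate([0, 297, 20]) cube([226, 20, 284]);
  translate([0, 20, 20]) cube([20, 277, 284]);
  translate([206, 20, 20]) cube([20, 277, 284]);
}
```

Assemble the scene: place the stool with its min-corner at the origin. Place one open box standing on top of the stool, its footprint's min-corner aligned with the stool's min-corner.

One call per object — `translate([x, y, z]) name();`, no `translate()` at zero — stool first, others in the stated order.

stool();
translate([0, 0, 397]) open_box();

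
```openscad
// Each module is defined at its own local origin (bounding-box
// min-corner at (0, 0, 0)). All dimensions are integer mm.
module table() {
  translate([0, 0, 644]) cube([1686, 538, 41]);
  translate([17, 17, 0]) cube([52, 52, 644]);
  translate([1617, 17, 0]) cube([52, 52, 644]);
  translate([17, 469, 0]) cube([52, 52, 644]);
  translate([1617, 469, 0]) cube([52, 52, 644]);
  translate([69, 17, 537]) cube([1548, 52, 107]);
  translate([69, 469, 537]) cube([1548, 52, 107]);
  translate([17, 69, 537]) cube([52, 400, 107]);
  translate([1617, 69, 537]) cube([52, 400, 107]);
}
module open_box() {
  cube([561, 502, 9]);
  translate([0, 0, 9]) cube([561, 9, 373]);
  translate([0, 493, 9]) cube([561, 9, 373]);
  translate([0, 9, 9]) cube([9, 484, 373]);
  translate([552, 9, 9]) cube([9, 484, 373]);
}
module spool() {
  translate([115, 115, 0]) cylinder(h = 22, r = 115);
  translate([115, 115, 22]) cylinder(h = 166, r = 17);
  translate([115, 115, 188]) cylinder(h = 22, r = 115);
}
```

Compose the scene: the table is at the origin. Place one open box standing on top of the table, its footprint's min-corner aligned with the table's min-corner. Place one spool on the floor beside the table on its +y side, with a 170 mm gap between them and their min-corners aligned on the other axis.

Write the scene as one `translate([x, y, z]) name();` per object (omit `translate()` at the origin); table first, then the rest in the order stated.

table();
translate([0, 0, 685]) open_box();
translate([0, 708, 0]) spool();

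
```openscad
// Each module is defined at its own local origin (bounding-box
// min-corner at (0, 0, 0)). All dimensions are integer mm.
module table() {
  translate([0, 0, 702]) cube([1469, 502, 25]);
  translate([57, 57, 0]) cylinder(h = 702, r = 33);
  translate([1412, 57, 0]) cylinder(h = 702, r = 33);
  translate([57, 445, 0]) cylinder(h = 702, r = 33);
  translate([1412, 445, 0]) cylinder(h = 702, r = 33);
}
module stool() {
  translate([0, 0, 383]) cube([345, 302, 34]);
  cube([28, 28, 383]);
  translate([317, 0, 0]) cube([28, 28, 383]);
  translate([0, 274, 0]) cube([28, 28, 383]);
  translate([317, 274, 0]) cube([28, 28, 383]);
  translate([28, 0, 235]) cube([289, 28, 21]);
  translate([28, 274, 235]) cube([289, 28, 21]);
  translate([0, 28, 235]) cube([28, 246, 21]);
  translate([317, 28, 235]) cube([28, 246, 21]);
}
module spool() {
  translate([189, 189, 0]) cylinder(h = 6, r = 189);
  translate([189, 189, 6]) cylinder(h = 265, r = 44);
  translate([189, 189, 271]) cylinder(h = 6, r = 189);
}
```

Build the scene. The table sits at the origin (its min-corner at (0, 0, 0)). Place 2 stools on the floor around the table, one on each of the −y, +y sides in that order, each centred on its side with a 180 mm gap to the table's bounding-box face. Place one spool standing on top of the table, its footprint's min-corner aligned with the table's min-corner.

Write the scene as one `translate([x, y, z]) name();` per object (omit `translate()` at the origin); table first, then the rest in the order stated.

table();
translate([562, -482, 0]) stool();
translate([562, 682, 0]) stool();
translate([0, 0, 727]) spool();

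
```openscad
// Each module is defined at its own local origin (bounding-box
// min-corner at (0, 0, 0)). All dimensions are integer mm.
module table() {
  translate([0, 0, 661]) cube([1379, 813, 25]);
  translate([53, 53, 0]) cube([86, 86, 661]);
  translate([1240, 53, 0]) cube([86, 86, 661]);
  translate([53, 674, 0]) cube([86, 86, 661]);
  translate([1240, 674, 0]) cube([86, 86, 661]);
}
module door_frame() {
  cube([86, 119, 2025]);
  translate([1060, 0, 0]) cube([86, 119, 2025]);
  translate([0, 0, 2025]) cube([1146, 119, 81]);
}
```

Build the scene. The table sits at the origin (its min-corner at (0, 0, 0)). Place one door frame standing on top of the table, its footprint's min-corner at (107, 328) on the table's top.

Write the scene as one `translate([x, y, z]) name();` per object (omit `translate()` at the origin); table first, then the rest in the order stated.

table();
translate([107, 328, 686]) door_frame();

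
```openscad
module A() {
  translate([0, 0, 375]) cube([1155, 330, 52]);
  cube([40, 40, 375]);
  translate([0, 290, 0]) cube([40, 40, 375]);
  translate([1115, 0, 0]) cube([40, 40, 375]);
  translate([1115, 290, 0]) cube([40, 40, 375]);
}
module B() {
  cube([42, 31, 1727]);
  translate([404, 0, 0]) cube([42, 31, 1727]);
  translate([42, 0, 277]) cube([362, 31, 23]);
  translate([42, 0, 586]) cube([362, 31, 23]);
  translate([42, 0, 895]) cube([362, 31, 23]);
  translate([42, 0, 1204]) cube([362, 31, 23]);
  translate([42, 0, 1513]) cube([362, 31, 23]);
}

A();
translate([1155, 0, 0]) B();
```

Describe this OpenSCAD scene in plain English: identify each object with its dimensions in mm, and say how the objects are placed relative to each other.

A is a long wooden bench with a 1155 mm (x) × 330 mm (y) seat, 52 mm thick, its top surface 427 mm above the floor. Four 40 mm square legs at the seat corners, flush with the edges, run from z = 0 to the seat underside.

B is a straight ladder. Two 42×31 mm vertical rails, 1727 mm tall, stand 446 mm apart (outside-to-outside) with their front faces coplanar on the −y side. 5 rungs, each 31 mm deep and 23 mm tall, span between the inner faces of the rails, front faces flush with the rails. The lowest rung's underside is at z = 277 mm and rungs are spaced 309 mm apart (underside to underside).

The ladder is against the bench's +x side, with their −y faces flush.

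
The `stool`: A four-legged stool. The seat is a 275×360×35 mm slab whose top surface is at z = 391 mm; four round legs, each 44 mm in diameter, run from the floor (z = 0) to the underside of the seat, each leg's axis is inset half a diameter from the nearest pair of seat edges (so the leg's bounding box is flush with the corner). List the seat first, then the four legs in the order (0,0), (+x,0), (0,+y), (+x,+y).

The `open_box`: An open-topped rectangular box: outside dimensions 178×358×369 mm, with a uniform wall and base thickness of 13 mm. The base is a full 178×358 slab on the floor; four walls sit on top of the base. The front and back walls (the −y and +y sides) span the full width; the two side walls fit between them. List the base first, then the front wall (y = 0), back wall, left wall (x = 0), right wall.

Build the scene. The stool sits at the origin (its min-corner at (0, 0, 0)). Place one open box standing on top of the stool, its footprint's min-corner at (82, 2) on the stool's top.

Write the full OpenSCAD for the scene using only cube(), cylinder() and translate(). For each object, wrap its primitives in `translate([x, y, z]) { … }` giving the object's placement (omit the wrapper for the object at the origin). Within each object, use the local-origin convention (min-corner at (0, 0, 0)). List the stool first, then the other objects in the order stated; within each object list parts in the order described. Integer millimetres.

translate([0, 0, 356]) cube([275, 360, 35]);
translate([22, 22, 0]) cylinder(h = 356, r = 22);
translate([253, 22, 0]) cylinder(h = 356, r = 22);
translate([22, 338, 0]) cylinder(h = 356, r = 22);
translate([253, 338, 0]) cylinder(h = 356, r = 22);
translate([82, 2, 391]) {
  cube([178, 358, 13]);
  translate([0, 0, 13]) cube([178, 13, 356]);
  translate([0, 345, 13]) cube([178, 13, 356]);
  translate([0, 13, 13]) cube([13, 332, 356]);
  translate([165, 13, 13]) cube([13, 332, 356]);
}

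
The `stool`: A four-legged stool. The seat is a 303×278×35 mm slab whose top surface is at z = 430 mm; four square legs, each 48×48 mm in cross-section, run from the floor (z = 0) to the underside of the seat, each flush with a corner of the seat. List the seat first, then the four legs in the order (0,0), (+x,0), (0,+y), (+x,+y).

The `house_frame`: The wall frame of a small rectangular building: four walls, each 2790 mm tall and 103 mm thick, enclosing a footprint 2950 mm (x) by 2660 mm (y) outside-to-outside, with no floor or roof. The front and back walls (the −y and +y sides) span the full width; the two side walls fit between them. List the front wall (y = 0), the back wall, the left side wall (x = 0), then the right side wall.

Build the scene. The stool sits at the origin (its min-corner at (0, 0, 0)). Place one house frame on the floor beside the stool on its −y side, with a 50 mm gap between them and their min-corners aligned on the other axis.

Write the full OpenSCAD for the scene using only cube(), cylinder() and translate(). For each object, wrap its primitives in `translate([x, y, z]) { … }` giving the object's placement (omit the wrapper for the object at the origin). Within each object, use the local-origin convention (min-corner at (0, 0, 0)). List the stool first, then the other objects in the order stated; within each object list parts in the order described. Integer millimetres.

translate([0, 0, 395]) cube([303, 278, 35]);
cube([48, 48, 395]);
translate([255, 0, 0]) cube([48, 48, 395]);
translate([0, 230, 0]) cube([48, 48, 395]);
translate([255, 230, 0]) cube([48, 48, 395]);
translate([0, -2710, 0]) {
  cube([2950, 103, 2790]);
  translate([0, 2557, 0]) cube([2950, 103, 2790]);
  translate([0, 103, 0]) cube([103, 2454, 2790]);
  translate([2847, 103, 0]) cube([103, 2454, 2790]);
}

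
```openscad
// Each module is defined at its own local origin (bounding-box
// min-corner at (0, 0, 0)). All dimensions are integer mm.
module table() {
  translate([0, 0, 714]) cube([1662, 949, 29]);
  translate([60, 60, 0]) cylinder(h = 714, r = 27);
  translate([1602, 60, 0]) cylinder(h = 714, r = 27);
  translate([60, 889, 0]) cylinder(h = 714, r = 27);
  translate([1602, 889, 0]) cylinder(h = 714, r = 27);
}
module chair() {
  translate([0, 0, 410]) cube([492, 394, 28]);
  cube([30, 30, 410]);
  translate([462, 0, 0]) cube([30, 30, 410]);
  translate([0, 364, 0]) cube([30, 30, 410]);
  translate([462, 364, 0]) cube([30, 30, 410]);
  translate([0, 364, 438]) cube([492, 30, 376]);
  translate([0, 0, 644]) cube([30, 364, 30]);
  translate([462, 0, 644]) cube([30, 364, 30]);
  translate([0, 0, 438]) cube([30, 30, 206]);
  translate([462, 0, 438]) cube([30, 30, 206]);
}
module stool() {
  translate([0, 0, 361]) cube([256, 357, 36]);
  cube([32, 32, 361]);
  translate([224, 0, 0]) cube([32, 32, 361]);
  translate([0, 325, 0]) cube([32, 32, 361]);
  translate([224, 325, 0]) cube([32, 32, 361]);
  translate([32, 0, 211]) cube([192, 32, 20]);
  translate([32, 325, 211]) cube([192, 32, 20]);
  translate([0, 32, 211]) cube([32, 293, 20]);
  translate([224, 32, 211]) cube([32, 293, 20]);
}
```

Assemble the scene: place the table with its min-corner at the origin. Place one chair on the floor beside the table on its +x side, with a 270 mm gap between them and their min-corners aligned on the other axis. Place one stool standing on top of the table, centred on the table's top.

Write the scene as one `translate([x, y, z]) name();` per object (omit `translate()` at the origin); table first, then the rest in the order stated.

table();
translate([1932, 0, 0]) chair();
translate([703, 296, 743]) stool();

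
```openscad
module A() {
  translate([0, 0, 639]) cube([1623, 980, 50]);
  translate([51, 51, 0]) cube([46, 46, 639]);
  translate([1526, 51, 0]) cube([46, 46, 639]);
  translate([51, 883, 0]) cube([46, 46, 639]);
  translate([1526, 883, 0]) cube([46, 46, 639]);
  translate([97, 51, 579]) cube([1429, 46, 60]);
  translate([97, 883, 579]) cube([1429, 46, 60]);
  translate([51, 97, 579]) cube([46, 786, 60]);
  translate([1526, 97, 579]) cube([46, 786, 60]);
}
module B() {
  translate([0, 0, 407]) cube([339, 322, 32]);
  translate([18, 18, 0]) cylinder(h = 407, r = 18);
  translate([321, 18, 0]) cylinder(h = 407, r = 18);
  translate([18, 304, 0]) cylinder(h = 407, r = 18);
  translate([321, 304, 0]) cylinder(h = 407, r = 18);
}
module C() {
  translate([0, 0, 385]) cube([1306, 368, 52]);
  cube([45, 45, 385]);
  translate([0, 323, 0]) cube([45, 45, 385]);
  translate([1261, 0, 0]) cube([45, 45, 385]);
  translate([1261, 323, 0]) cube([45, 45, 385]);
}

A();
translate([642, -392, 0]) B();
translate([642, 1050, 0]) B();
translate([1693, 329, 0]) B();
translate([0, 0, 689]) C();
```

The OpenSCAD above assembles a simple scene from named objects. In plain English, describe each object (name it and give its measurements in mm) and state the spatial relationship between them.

A is a table with a 1623×980 mm rectangular top, 50 mm thick, top surface at z = 689 mm, supported by four 46×46 mm square legs, each inset 51 mm from the nearest pair of top edges, running from the floor. Four apron rails, 46 mm thick and 60 mm tall, run between adjacent legs with their top edges flush with the underside of the top and their outer faces flush with the legs' outer faces.

B is a simple wooden stool: a rectangular seat 339 mm (x) by 322 mm (y), 32 mm thick, top face at z = 439 mm, on four round legs, each 36 mm in diameter. The legs rest on z = 0, each leg's axis is inset half a diameter from the nearest pair of seat edges (so the leg's bounding box is flush with the corner).

C is a long wooden bench with a 1306 mm (x) × 368 mm (y) seat, 52 mm thick, its top surface 437 mm above the floor. Four 45 mm square legs at the seat corners, flush with the edges, run from z = 0 to the seat underside.

Three stools sit around the table at the −y, +y, +x sides. The bench is on top of the table.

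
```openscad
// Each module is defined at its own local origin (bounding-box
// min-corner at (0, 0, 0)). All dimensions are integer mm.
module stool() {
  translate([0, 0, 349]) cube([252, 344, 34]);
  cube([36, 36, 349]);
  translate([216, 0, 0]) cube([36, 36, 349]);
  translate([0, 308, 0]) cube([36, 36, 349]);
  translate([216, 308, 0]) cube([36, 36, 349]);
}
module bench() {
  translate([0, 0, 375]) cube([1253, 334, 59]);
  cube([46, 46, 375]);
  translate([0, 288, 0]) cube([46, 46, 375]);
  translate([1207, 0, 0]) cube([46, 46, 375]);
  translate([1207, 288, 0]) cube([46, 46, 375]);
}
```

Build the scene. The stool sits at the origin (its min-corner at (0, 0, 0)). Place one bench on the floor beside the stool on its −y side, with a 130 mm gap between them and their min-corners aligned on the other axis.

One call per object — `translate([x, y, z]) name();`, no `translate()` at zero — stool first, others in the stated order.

stool();
translate([0, -464, 0]) bench();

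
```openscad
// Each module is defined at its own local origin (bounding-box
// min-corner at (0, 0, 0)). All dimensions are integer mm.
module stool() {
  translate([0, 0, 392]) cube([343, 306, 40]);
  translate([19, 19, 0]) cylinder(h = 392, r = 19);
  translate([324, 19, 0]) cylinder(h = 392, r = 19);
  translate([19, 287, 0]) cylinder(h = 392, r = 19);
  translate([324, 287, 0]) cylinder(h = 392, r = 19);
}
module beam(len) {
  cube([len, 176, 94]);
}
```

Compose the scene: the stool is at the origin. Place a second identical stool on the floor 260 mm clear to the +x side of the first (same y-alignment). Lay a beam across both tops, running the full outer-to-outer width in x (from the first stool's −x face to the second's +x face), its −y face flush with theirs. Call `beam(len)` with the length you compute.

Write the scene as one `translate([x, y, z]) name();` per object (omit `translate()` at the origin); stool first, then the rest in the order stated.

stool();
translate([603, 0, 0]) stool();
translate([0, 0, 432]) beam(946);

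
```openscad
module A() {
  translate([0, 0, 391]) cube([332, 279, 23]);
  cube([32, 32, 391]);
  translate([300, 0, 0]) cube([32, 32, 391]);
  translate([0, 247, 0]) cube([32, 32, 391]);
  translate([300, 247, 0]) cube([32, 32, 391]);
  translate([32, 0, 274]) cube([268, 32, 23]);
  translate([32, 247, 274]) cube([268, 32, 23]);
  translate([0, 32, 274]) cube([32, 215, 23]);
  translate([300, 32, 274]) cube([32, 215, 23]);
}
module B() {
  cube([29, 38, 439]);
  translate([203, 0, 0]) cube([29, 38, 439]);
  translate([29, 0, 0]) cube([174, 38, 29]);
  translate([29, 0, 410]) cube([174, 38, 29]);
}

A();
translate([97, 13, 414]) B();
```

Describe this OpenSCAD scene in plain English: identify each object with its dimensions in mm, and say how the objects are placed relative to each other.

A is a four-legged stool. The seat is 332×279 mm, 23 mm thick, top at z = 414 mm. It stands on four square legs, each 32×32 mm in cross-section, from z = 0 to the seat underside, each flush with a corner of the seat. Four stretchers, 32 mm wide and 23 mm tall, connect adjacent legs with their undersides at z = 274 mm, each running between the inner faces of the legs it joins and aligned with the legs' outer faces on the other axis.

B is a rectangular picture frame lying in the x–z plane (depth along y). The opening is 174 mm wide (x) by 381 mm tall (z), surrounded by a border 29 mm wide on all four sides. The frame is 38 mm deep and is made of two full-height vertical stiles with two horizontal rails fitted between them.

The picture frame is on top of the stool.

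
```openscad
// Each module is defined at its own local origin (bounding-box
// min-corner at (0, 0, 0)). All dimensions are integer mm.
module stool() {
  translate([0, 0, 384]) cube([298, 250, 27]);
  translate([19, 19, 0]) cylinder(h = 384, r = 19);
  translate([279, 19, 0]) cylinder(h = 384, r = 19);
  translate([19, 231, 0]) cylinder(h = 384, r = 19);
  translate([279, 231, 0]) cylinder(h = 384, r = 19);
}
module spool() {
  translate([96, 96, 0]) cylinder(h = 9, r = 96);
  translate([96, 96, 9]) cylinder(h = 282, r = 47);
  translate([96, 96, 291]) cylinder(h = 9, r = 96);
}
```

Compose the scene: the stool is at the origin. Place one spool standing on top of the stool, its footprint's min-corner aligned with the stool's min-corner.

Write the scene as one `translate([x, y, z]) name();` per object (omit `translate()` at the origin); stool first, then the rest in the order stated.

stool();
translate([0, 0, 411]) spool();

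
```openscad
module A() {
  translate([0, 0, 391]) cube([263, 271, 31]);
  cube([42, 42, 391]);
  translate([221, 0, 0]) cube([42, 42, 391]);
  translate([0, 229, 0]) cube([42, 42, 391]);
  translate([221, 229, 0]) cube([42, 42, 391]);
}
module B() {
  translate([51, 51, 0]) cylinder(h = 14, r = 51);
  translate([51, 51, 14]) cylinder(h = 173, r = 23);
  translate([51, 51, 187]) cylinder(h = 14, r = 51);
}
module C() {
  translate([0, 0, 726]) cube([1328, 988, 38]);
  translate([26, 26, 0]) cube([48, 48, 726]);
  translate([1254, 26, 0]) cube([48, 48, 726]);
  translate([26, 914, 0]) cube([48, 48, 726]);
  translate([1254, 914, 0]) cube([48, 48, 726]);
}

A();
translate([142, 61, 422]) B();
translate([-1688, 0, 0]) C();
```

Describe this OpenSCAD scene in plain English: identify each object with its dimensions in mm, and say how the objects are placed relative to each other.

A is a four-legged stool. The seat is a 263×271×31 mm slab whose top surface is at z = 422 mm; four square legs, each 42×42 mm in cross-section, run from the floor (z = 0) to the underside of the seat, each flush with a corner of the seat.

B is a spool: two coaxial disc flanges of radius 51 mm and thickness 14 mm, joined by a core cylinder of radius 23 mm and height 173 mm. The lower flange rests on z = 0 and the three cylinders share a vertical axis.

C is a rectangular dining table. The top is 1328×988×38 mm with its upper surface at z = 764 mm. It stands on four 48×48 mm square legs, each inset 26 mm from the nearest pair of top edges, running from the floor to the underside of the top.

The spool is on top of the stool. The table is on the floor beside the stool on its −x side.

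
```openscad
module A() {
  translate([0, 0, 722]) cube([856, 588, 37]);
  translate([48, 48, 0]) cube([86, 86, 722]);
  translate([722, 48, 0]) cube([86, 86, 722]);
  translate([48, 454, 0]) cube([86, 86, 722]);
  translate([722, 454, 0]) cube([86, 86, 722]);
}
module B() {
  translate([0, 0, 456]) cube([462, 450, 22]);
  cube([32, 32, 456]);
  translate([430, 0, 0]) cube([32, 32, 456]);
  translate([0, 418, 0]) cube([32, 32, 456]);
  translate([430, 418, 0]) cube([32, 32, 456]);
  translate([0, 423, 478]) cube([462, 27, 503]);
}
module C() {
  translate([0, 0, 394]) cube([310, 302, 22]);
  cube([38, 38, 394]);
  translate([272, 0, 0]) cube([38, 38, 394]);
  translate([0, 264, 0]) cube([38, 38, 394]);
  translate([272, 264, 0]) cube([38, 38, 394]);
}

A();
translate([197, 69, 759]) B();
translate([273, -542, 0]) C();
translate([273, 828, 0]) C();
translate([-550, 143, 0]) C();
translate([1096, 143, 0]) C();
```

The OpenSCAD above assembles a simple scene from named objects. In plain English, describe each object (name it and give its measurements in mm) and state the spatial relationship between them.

A is a rectangular dining table. The top is 856×588×37 mm with its upper surface at z = 759 mm. It stands on four 86×86 mm square legs, each inset 48 mm from the nearest pair of top edges, running from the floor to the underside of the top.

B is a chair. The seat is a 462×450×22 mm slab with its top at z = 478 mm, on four 32×32 mm corner legs (flush with the seat edges, standing on z = 0). A flat backrest 27 mm thick, 503 mm tall, spans the full seat width and rises from the seat top along its +y edge, rear face flush with the rear of the seat.

C is a four-legged stool. The seat is 310×302 mm, 22 mm thick, top at z = 416 mm. It stands on four square legs, each 38×38 mm in cross-section, from z = 0 to the seat underside, each flush with a corner of the seat.

The chair is on top of the table, centred. Four stools sit around the table at the −y, +y, −x, +x sides.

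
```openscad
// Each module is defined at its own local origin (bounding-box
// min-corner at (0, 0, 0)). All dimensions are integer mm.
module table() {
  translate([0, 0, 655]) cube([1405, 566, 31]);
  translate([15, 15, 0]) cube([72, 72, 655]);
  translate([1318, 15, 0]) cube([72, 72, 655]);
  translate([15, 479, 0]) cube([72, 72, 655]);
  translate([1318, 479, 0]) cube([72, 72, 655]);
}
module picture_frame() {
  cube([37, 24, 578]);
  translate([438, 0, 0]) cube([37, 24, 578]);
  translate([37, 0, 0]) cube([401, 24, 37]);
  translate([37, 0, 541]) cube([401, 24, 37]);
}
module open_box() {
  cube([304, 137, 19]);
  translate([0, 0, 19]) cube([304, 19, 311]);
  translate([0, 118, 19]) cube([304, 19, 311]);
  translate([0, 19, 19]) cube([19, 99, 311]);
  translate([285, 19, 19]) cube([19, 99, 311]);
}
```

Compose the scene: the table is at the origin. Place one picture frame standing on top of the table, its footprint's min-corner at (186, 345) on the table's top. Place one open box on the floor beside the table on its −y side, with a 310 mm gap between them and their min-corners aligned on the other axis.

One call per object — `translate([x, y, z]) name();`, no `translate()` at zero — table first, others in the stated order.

table();
translate([186, 345, 686]) picture_frame();
translate([0, -447, 0]) open_box();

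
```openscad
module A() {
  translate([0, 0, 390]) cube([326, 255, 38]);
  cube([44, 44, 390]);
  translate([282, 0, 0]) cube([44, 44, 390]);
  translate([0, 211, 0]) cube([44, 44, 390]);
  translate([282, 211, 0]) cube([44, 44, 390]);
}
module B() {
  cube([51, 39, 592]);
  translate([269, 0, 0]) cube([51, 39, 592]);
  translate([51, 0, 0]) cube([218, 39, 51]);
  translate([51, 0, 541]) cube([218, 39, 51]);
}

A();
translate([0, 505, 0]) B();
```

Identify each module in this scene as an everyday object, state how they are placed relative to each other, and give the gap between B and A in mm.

The picture frame's nearest face is 250 mm from the stool's +y face.

A is a stool. B is a picture frame. The picture frame is on the floor beside the stool on its +y side. The gap between the picture frame and the stool is 250 mm.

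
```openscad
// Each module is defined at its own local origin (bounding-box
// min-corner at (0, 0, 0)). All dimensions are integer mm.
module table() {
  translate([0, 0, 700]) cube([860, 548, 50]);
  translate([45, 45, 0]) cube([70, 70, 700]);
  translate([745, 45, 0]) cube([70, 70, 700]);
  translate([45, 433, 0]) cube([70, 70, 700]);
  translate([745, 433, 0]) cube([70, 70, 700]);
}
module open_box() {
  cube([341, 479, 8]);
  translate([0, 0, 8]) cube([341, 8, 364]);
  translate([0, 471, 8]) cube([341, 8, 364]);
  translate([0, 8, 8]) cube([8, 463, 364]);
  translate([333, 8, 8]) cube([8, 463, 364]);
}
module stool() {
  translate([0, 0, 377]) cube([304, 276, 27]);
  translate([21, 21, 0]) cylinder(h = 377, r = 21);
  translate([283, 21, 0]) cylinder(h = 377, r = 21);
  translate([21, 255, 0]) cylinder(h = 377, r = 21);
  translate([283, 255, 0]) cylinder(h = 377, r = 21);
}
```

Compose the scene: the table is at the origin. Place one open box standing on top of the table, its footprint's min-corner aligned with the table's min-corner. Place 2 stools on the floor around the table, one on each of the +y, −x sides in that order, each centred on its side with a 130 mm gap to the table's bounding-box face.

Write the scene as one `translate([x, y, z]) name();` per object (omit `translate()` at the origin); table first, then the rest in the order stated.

table();
translate([0, 0, 750]) open_box();
translate([278, 678, 0]) stool();
translate([-434, 136, 0]) stool();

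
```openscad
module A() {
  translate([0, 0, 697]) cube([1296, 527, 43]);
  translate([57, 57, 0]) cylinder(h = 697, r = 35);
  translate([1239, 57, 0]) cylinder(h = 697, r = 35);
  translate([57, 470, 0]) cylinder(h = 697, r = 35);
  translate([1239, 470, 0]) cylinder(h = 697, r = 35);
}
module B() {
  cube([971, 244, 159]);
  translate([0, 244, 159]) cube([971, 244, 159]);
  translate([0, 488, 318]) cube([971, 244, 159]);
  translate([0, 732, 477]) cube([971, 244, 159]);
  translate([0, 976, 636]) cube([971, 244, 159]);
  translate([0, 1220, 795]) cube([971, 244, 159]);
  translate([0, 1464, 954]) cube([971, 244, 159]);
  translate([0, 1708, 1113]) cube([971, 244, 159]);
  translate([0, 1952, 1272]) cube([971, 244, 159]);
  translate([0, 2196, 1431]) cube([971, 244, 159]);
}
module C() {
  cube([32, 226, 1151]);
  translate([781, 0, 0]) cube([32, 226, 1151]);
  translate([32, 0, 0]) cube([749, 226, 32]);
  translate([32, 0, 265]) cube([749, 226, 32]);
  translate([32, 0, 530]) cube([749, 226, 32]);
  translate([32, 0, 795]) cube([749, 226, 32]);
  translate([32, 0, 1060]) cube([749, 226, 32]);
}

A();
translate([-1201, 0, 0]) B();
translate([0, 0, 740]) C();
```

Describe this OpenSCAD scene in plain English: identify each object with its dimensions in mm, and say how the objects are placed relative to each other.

A is a rectangular dining table. The top is 1296×527×43 mm with its upper surface at z = 740 mm. It stands on four round legs of 70 mm diameter, each leg's bounding box inset 22 mm from the nearest pair of top edges, running from the floor to the underside of the top.

B is a run of 10 identical solid stair steps. Each tread is 971×244 mm and each step block is 159 mm high. Step 1 rests on the floor; step k is offset from step 1 by (k−1)×244 mm in y and (k−1)×159 mm in z.

C is an open bookshelf. Two side panels, each 32 mm thick, 226 mm deep and 1151 mm tall, stand 813 mm apart (outside-to-outside). Between them sit 5 shelves, each 32 mm thick and 226 mm deep, spanning the full gap between the sides. The bottom shelf rests on the floor (its underside at z = 0) and the clear gap between one shelf's top and the next shelf's underside is 233 mm.

The staircase is on the floor beside the table on its −x side. The bookshelf is on top of the table.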